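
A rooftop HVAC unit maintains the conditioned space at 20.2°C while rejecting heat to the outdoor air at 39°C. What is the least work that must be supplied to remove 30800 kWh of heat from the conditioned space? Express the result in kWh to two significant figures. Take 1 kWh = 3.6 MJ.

In absolute terms T_C = 293.35 K and T_H = 312.15 K, so ΔT = 18.80 K.
The reversible limit is COP_R = T_C/ΔT = 15.60, so W_min = Q_C/COP = Q_C·ΔT/T_C.
W_min = 30800 × 18.80/293.35 = 1974 kWh.

2000 kWh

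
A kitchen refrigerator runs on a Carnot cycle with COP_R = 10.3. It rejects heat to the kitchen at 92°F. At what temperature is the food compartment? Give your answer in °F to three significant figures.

43.2 °F

For a Carnot refrigerator COP_R = T_C/(T_H − T_C), so T_C = COP·T_H/(1 + COP).
With T_H = 306.48 K, T_C = 10.3 × 306.48/11.30 = 279.36 K.
Converting, 279.36 K = 43.18°F.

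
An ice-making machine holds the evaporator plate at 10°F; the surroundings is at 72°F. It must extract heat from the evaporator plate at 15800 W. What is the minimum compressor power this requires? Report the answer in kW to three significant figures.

In absolute terms T_C = 260.93 K and T_H = 295.37 K, so ΔT = 34.44 K.
COP_Carnot = T_C/ΔT = 260.93/34.44 = 7.575.
Ẇ_min = Q̇/COP_Carnot = 15800/7.575 = 2086 W = 2.086 kW.

2.09 kW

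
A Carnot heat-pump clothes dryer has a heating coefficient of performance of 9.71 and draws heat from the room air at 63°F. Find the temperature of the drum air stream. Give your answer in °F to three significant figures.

COP_HP = T_H/(T_H − T_C) rearranges to T_H = COP·T_C/(COP − 1).
With T_C = 290.37 K, T_H = 9.71 × 290.37/8.710 = 323.71 K.
Converting, 323.71 K = 123.01°F.

123 °F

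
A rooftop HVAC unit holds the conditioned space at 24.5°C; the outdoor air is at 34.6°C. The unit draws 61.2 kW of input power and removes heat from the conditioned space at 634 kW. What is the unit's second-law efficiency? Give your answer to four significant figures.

COP_actual = Q̇_C/Ẇ = 634.0/61.20 = 10.36.
In absolute terms T_C = 297.65 K and T_H = 307.75 K, so ΔT = 10.10 K.
COP_Carnot = T_C/ΔT = 297.65/10.10 = 29.47.
η_II = COP_actual/COP_Carnot = 10.36/29.47 = 0.3515.

0.3515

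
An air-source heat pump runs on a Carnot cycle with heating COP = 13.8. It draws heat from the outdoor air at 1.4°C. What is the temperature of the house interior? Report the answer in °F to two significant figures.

73 °F

COP_HP = T_H/(T_H − T_C) rearranges to T_H = COP·T_C/(COP − 1).
With T_C = 274.55 K, T_H = 13.8 × 274.55/12.80 = 296.00 K.
Converting, 296.00 K = 73.13°F.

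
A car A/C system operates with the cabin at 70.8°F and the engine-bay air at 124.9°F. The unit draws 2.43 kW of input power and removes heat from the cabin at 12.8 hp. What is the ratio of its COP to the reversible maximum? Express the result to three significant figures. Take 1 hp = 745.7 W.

Converting, Q̇_C = 12.80 hp = 9.545 kW, so COP_actual = Q̇_C/Ẇ = 9.545/2.430 = 3.928.
In absolute terms T_C = 294.71 K and T_H = 324.76 K, so ΔT = 30.06 K.
COP_Carnot = T_C/ΔT = 294.71/30.06 = 9.805.
η_II = COP_actual/COP_Carnot = 3.928/9.805 = 0.4006.

0.401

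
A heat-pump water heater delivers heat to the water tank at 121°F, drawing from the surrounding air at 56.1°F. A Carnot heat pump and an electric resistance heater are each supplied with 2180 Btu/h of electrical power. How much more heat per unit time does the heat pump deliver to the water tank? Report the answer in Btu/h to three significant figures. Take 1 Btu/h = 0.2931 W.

17300 Btu/h

In absolute terms T_C = 286.54 K and T_H = 322.59 K, so ΔT = 36.06 K.
COP_Carnot = T_H/ΔT = 322.59/36.06 = 8.947.
The heat pump delivers Q̇_H = COP × Ẇ = 19500 Btu/h; the resistance heater delivers Ẇ = 2180 Btu/h.
Extra = (COP − 1)·Ẇ = 17320 Btu/h.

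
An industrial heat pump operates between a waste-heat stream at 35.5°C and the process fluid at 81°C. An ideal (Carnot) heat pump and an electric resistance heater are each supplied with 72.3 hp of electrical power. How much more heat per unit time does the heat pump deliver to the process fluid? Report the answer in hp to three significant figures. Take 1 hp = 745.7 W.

In absolute terms T_C = 308.65 K and T_H = 354.15 K, so ΔT = 45.50 K.
COP_Carnot = T_H/ΔT = 354.15/45.50 = 7.784.
The heat pump delivers Q̇_H = COP × Ẇ = 562.7 hp; the resistance heater delivers Ẇ = 72.30 hp.
Extra = (COP − 1)·Ẇ = 490.4 hp.

490 hp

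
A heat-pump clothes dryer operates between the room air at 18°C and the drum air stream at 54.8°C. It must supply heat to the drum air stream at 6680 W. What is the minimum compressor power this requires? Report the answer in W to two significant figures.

In absolute terms T_C = 291.15 K and T_H = 327.95 K, so ΔT = 36.80 K.
COP_Carnot = T_H/ΔT = 327.95/36.80 = 8.912.
Ẇ_min = Q̇/COP_Carnot = 6680/8.912 = 749.6 W.

750 W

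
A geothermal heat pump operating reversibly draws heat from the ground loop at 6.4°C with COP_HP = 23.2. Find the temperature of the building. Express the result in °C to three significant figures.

COP_HP = T_H/(T_H − T_C) rearranges to T_H = COP·T_C/(COP − 1).
With T_C = 279.55 K, T_H = 23.2 × 279.55/22.20 = 292.14 K.
Converting, 292.14 K = 18.99°C.

19.0 °C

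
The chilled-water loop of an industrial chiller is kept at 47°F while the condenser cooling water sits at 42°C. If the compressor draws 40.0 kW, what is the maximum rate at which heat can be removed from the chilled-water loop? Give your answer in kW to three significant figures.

334 kW

In absolute terms T_C = 281.48 K and T_H = 315.15 K, so ΔT = 33.67 K.
COP_Carnot = T_C/ΔT = 281.48/33.67 = 8.361.
Q̇_max = COP_Carnot × Ẇ = 8.361 × 40.00 kW = 334.4 kW.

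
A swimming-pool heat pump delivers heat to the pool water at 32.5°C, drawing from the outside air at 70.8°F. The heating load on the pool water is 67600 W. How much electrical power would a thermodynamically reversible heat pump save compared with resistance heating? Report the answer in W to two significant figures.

In absolute terms T_C = 294.71 K and T_H = 305.65 K, so ΔT = 10.94 K.
COP_Carnot = T_H/ΔT = 305.65/10.94 = 27.93.
Resistance heating needs Ẇ_res = Q̇_H = 67600 W; the reversible heat pump needs only Ẇ_hp = Q̇_H/COP = 2421 W.
Saving = 67600 − 2421 = 65180 W.

65000 W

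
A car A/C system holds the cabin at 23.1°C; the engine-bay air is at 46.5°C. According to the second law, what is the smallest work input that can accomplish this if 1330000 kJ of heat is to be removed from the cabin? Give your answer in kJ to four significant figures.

In absolute terms T_C = 296.25 K and T_H = 319.65 K, so ΔT = 23.40 K.
The reversible limit is COP_R = T_C/ΔT = 12.66, so W_min = Q_C/COP = Q_C·ΔT/T_C.
W_min = 1330000 × 23.40/296.25 = 105100 kJ.

105100 kJ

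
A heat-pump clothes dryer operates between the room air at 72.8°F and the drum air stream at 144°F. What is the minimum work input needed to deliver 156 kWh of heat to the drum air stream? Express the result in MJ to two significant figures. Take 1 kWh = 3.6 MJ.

In absolute terms T_C = 295.82 K and T_H = 335.37 K, so ΔT = 39.56 K.
The reversible limit is COP_HP = T_H/ΔT = 8.479, so W_min = Q_H/COP = Q_H·ΔT/T_H.
W_min = 156.0 × 39.56/335.37 = 18.40 kWh = 66.24 MJ.

66 MJ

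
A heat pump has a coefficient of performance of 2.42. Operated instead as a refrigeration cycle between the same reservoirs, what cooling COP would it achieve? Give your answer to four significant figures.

Since Q_H = Q_C + W for any cycle, COP_R = Q_C/W = Q_H/W − 1.
COP_R = 2.42 − 1 = 1.42.

1.420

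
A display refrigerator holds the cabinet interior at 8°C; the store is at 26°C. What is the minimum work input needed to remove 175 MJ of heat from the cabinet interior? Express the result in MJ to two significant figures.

In absolute terms T_C = 281.15 K and T_H = 299.15 K, so ΔT = 18.00 K.
The reversible limit is COP_R = T_C/ΔT = 15.62, so W_min = Q_C/COP = Q_C·ΔT/T_C.
W_min = 175.0 × 18.00/281.15 = 11.20 MJ.

11 MJ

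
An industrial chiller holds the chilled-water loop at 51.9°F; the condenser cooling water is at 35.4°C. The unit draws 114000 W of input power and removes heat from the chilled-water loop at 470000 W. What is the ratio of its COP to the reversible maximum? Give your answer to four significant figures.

COP_actual = Q̇_C/Ẇ = 470000/114000 = 4.123.
In absolute terms T_C = 284.21 K and T_H = 308.55 K, so ΔT = 24.34 K.
COP_Carnot = T_C/ΔT = 284.21/24.34 = 11.67.
η_II = COP_actual/COP_Carnot = 4.123/11.67 = 0.3532.

0.3532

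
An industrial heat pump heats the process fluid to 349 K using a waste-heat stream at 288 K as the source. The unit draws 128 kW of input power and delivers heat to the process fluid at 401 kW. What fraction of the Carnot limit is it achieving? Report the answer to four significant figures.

0.5476

COP_actual = Q̇_H/Ẇ = 401.0/128.0 = 3.133.
The reservoir spacing is ΔT = 349 − 288 = 61.00 K.
COP_Carnot = T_H/ΔT = 349.00/61.00 = 5.721.
η_II = COP_actual/COP_Carnot = 3.133/5.721 = 0.5476.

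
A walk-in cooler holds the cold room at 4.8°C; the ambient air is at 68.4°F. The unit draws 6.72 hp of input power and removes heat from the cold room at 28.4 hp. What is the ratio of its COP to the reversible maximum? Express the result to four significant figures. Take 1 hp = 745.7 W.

0.2345

COP_actual = Q̇_C/Ẇ = 28.40/6.720 = 4.226.
In absolute terms T_C = 277.95 K and T_H = 293.37 K, so ΔT = 15.42 K.
COP_Carnot = T_C/ΔT = 277.95/15.42 = 18.02.
η_II = COP_actual/COP_Carnot = 4.226/18.02 = 0.2345.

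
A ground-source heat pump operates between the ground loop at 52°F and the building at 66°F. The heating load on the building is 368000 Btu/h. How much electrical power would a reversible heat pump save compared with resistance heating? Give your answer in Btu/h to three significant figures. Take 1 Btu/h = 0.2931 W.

In absolute terms T_C = 284.26 K and T_H = 292.04 K, so ΔT = 7.778 K.
COP_Carnot = T_H/ΔT = 292.04/7.778 = 37.55.
Resistance heating needs Ẇ_res = Q̇_H = 368000 Btu/h; the reversible heat pump needs only Ẇ_hp = Q̇_H/COP = 9801 Btu/h.
Saving = 368000 − 9801 = 358200 Btu/h.

358000 Btu/h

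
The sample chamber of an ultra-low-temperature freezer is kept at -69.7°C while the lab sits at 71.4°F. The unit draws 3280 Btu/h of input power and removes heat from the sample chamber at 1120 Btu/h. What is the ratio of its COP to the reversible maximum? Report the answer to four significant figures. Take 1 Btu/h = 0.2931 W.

0.1537

COP_actual = Q̇_C/Ẇ = 1120/3280 = 0.3415.
In absolute terms T_C = 203.45 K and T_H = 295.04 K, so ΔT = 91.59 K.
COP_Carnot = T_C/ΔT = 203.45/91.59 = 2.221.
η_II = COP_actual/COP_Carnot = 0.3415/2.221 = 0.1537.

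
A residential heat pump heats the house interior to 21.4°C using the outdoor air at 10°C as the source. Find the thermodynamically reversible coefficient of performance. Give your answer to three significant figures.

In absolute terms T_C = 283.15 K and T_H = 294.55 K, so ΔT = 11.40 K.
For a reversible cycle, COP_Carnot = T_H/ΔT = 294.55/11.40 = 25.84.

25.8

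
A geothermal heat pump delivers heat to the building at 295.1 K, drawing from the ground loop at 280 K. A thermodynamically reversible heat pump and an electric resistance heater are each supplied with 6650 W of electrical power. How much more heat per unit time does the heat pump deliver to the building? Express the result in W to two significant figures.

The reservoir spacing is ΔT = 295.1 − 280 = 15.10 K.
COP_Carnot = T_H/ΔT = 295.10/15.10 = 19.54.
The heat pump delivers Q̇_H = COP × Ẇ = 130000 W; the resistance heater delivers Ẇ = 6650 W.
Extra = (COP − 1)·Ẇ = 123300 W.

120000 W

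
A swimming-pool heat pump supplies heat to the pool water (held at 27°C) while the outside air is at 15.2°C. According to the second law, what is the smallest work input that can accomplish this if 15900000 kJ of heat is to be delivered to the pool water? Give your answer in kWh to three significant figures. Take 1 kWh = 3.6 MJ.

174 kWh

In absolute terms T_C = 288.35 K and T_H = 300.15 K, so ΔT = 11.80 K.
The reversible limit is COP_HP = T_H/ΔT = 25.44, so W_min = Q_H/COP = Q_H·ΔT/T_H.
W_min = 15900000 × 11.80/300.15 = 625100 kJ = 173.6 kWh.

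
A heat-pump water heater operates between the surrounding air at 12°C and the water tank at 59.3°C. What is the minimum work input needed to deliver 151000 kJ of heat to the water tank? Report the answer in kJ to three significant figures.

21500 kJ

In absolute terms T_C = 285.15 K and T_H = 332.45 K, so ΔT = 47.30 K.
The reversible limit is COP_HP = T_H/ΔT = 7.029, so W_min = Q_H/COP = Q_H·ΔT/T_H.
W_min = 151000 × 47.30/332.45 = 21480 kJ.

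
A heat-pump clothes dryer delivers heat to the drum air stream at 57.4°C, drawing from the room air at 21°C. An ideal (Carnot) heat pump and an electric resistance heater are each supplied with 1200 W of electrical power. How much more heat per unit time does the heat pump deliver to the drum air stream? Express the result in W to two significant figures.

9700 W

In absolute terms T_C = 294.15 K and T_H = 330.55 K, so ΔT = 36.40 K.
COP_Carnot = T_H/ΔT = 330.55/36.40 = 9.081.
The heat pump delivers Q̇_H = COP × Ẇ = 10900 W; the resistance heater delivers Ẇ = 1200 W.
Extra = (COP − 1)·Ẇ = 9697 W.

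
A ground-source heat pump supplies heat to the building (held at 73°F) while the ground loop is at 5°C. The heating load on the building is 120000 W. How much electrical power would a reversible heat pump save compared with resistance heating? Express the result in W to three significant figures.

In absolute terms T_C = 278.15 K and T_H = 295.93 K, so ΔT = 17.78 K.
COP_Carnot = T_H/ΔT = 295.93/17.78 = 16.65.
Resistance heating needs Ẇ_res = Q̇_H = 120000 W; the reversible heat pump needs only Ẇ_hp = Q̇_H/COP = 7209 W.
Saving = 120000 − 7209 = 112800 W.

113000 W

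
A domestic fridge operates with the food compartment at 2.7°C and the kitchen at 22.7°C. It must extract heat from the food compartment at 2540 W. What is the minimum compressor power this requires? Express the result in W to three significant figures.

In absolute terms T_C = 275.85 K and T_H = 295.85 K, so ΔT = 20.00 K.
COP_Carnot = T_C/ΔT = 275.85/20.00 = 13.79.
Ẇ_min = Q̇/COP_Carnot = 2540/13.79 = 184.2 W.

184 W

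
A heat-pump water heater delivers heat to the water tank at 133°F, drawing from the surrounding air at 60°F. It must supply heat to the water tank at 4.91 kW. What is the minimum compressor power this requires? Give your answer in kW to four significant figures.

In absolute terms T_C = 288.71 K and T_H = 329.26 K, so ΔT = 40.56 K.
COP_Carnot = T_H/ΔT = 329.26/40.56 = 8.119.
Ẇ_min = Q̇/COP_Carnot = 4.910/8.119 = 0.6048 kW.

0.6048 kW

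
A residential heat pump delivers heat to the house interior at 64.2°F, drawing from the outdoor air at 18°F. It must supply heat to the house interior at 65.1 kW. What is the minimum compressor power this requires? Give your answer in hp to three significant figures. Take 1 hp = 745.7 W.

In absolute terms T_C = 265.37 K and T_H = 291.04 K, so ΔT = 25.67 K.
COP_Carnot = T_H/ΔT = 291.04/25.67 = 11.34.
Ẇ_min = Q̇/COP_Carnot = 65.10/11.34 = 5.741 kW = 7.699 hp.

7.70 hp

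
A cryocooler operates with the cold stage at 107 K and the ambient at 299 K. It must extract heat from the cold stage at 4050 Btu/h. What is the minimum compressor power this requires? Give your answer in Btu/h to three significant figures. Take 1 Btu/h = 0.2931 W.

The reservoir spacing is ΔT = 299 − 107 = 192.0 K.
COP_Carnot = T_C/ΔT = 107.00/192.0 = 0.5573.
Ẇ_min = Q̇/COP_Carnot = 4050/0.5573 = 7267 Btu/h.

7270 Btu/h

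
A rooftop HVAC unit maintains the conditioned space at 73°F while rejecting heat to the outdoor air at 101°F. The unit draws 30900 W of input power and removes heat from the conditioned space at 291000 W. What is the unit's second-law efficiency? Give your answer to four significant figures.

COP_actual = Q̇_C/Ẇ = 291000/30900 = 9.417.
In absolute terms T_C = 295.93 K and T_H = 311.48 K, so ΔT = 15.56 K.
COP_Carnot = T_C/ΔT = 295.93/15.56 = 19.02.
η_II = COP_actual/COP_Carnot = 9.417/19.02 = 0.4950.

0.4950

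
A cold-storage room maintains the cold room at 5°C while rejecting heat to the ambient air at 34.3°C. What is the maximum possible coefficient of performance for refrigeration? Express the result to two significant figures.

9.5

In absolute terms T_C = 278.15 K and T_H = 307.45 K, so ΔT = 29.30 K.
For a reversible cycle, COP_Carnot = T_C/ΔT = 278.15/29.30 = 9.493.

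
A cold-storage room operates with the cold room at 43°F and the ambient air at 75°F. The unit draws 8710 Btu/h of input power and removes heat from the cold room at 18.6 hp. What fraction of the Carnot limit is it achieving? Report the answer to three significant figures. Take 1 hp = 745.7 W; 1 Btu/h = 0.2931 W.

Converting, Q̇_C = 18.60 hp = 47320 Btu/h, so COP_actual = Q̇_C/Ẇ = 47320/8710 = 5.433.
In absolute terms T_C = 279.26 K and T_H = 297.04 K, so ΔT = 17.78 K.
COP_Carnot = T_C/ΔT = 279.26/17.78 = 15.71.
η_II = COP_actual/COP_Carnot = 5.433/15.71 = 0.3459.

0.346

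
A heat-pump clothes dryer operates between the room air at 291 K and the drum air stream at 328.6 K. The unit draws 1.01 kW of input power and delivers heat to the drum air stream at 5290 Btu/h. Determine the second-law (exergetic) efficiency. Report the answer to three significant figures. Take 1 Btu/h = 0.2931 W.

0.176

Converting, Q̇_H = 5290 Btu/h = 1.550 kW, so COP_actual = Q̇_H/Ẇ = 1.550/1.010 = 1.535.
The reservoir spacing is ΔT = 328.6 − 291 = 37.60 K.
COP_Carnot = T_H/ΔT = 328.60/37.60 = 8.739.
η_II = COP_actual/COP_Carnot = 1.535/8.739 = 0.1757.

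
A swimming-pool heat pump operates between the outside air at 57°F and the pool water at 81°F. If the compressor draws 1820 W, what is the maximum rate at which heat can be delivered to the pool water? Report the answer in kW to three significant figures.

In absolute terms T_C = 287.04 K and T_H = 300.37 K, so ΔT = 13.33 K.
COP_Carnot = T_H/ΔT = 300.37/13.33 = 22.53.
Q̇_max = COP_Carnot × Ẇ = 22.53 × 1820 W = 41000 W = 41.00 kW.

41.0 kW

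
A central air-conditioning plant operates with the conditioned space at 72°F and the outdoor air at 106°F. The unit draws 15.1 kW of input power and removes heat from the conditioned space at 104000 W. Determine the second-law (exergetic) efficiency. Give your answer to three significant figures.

Converting, Q̇_C = 104000 W = 104.0 kW, so COP_actual = Q̇_C/Ẇ = 104.0/15.10 = 6.887.
In absolute terms T_C = 295.37 K and T_H = 314.26 K, so ΔT = 18.89 K.
COP_Carnot = T_C/ΔT = 295.37/18.89 = 15.64.
η_II = COP_actual/COP_Carnot = 6.887/15.64 = 0.4404.

0.440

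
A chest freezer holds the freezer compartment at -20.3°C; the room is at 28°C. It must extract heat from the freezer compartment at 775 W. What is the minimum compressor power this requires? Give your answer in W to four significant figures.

148.0 W

In absolute terms T_C = 252.85 K and T_H = 301.15 K, so ΔT = 48.30 K.
COP_Carnot = T_C/ΔT = 252.85/48.30 = 5.235.
Ẇ_min = Q̇/COP_Carnot = 775.0/5.235 = 148.0 W.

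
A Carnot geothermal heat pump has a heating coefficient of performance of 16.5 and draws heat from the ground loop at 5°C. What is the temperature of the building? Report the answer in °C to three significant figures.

22.9 °C

COP_HP = T_H/(T_H − T_C) rearranges to T_H = COP·T_C/(COP − 1).
With T_C = 278.15 K, T_H = 16.5 × 278.15/15.50 = 296.10 K.
Converting, 296.10 K = 22.95°C.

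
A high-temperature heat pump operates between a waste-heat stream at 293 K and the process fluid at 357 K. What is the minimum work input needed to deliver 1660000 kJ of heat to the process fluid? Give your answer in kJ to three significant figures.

298000 kJ

The reservoir spacing is ΔT = 357 − 293 = 64.00 K.
The reversible limit is COP_HP = T_H/ΔT = 5.578, so W_min = Q_H/COP = Q_H·ΔT/T_H.
W_min = 1660000 × 64.00/357.00 = 297600 kJ.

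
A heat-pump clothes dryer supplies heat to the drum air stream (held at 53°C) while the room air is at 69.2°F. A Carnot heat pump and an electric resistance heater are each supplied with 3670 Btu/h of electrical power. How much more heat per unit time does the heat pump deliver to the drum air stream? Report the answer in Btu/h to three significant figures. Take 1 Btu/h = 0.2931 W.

33300 Btu/h

In absolute terms T_C = 293.82 K and T_H = 326.15 K, so ΔT = 32.33 K.
COP_Carnot = T_H/ΔT = 326.15/32.33 = 10.09.
The heat pump delivers Q̇_H = COP × Ẇ = 37020 Btu/h; the resistance heater delivers Ẇ = 3670 Btu/h.
Extra = (COP − 1)·Ẇ = 33350 Btu/h.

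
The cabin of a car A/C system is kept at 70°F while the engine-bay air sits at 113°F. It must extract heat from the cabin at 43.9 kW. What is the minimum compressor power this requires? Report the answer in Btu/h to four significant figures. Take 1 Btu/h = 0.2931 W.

12160 Btu/h

In absolute terms T_C = 294.26 K and T_H = 318.15 K, so ΔT = 23.89 K.
COP_Carnot = T_C/ΔT = 294.26/23.89 = 12.32.
Ẇ_min = Q̇/COP_Carnot = 43.90/12.32 = 3.564 kW = 12160 Btu/h.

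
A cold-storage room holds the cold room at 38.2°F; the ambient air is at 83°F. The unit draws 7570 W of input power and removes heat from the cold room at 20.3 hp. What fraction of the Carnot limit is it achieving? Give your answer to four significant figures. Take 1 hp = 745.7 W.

Converting, Q̇_C = 20.30 hp = 15140 W, so COP_actual = Q̇_C/Ẇ = 15140/7570 = 2.000.
In absolute terms T_C = 276.59 K and T_H = 301.48 K, so ΔT = 24.89 K.
COP_Carnot = T_C/ΔT = 276.59/24.89 = 11.11.
η_II = COP_actual/COP_Carnot = 2.000/11.11 = 0.1799.

0.1799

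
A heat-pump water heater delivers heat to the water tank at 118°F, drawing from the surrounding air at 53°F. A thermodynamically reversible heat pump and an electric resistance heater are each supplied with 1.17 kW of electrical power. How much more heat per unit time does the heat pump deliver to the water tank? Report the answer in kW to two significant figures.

In absolute terms T_C = 284.82 K and T_H = 320.93 K, so ΔT = 36.11 K.
COP_Carnot = T_H/ΔT = 320.93/36.11 = 8.887.
The heat pump delivers Q̇_H = COP × Ẇ = 10.40 kW; the resistance heater delivers Ẇ = 1.170 kW.
Extra = (COP − 1)·Ẇ = 9.228 kW.

9.2 kW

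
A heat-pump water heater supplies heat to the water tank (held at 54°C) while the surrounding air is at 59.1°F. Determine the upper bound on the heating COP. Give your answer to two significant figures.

8.4

In absolute terms T_C = 288.21 K and T_H = 327.15 K, so ΔT = 38.94 K.
For a reversible cycle, COP_Carnot = T_H/ΔT = 327.15/38.94 = 8.400.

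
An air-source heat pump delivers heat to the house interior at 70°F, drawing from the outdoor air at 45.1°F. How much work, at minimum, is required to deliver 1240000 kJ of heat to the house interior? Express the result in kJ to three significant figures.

In absolute terms T_C = 280.43 K and T_H = 294.26 K, so ΔT = 13.83 K.
The reversible limit is COP_HP = T_H/ΔT = 21.27, so W_min = Q_H/COP = Q_H·ΔT/T_H.
W_min = 1240000 × 13.83/294.26 = 58290 kJ.

58300 kJ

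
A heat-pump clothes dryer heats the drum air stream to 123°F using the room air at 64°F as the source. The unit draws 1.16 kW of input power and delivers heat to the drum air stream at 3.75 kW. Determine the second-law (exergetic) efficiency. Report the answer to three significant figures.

COP_actual = Q̇_H/Ẇ = 3.750/1.160 = 3.233.
In absolute terms T_C = 290.93 K and T_H = 323.71 K, so ΔT = 32.78 K.
COP_Carnot = T_H/ΔT = 323.71/32.78 = 9.876.
η_II = COP_actual/COP_Carnot = 3.233/9.876 = 0.3273.

0.327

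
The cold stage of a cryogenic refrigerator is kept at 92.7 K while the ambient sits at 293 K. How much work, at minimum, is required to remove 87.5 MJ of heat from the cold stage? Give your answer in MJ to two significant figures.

The reservoir spacing is ΔT = 293 − 92.7 = 200.3 K.
The reversible limit is COP_R = T_C/ΔT = 0.4628, so W_min = Q_C/COP = Q_C·ΔT/T_C.
W_min = 87.50 × 200.3/92.70 = 189.1 MJ.

190 MJ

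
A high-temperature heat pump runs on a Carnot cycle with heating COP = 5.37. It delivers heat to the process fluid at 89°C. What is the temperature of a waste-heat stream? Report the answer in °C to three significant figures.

21.6 °C

COP_HP = T_H/(T_H − T_C) gives T_H − T_C = T_H/COP.
With T_H = 362.15 K, T_C = 362.15 × (1 − 1/5.37) = 294.71 K.
Converting, 294.71 K = 21.56°C.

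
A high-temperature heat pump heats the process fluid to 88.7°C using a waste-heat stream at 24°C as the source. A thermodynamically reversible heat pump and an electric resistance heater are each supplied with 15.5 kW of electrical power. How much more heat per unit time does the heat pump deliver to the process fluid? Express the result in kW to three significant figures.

71.2 kW

In absolute terms T_C = 297.15 K and T_H = 361.85 K, so ΔT = 64.70 K.
COP_Carnot = T_H/ΔT = 361.85/64.70 = 5.593.
The heat pump delivers Q̇_H = COP × Ẇ = 86.69 kW; the resistance heater delivers Ẇ = 15.50 kW.
Extra = (COP − 1)·Ẇ = 71.19 kW.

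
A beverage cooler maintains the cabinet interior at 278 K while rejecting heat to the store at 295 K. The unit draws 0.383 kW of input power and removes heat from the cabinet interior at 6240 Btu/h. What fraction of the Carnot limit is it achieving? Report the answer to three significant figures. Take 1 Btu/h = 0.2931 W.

Converting, Q̇_C = 6240 Btu/h = 1.829 kW, so COP_actual = Q̇_C/Ẇ = 1.829/0.3830 = 4.775.
The reservoir spacing is ΔT = 295 − 278 = 17.00 K.
COP_Carnot = T_C/ΔT = 278.00/17.00 = 16.35.
η_II = COP_actual/COP_Carnot = 4.775/16.35 = 0.2920.

0.292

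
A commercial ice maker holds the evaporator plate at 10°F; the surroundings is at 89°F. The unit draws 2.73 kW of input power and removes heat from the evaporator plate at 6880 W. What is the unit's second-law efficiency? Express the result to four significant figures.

0.4239

Converting, Q̇_C = 6880 W = 6.880 kW, so COP_actual = Q̇_C/Ẇ = 6.880/2.730 = 2.520.
In absolute terms T_C = 260.93 K and T_H = 304.82 K, so ΔT = 43.89 K.
COP_Carnot = T_C/ΔT = 260.93/43.89 = 5.945.
η_II = COP_actual/COP_Carnot = 2.520/5.945 = 0.4239.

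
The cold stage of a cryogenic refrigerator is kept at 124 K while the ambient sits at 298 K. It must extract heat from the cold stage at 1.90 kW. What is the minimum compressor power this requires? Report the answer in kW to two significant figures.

2.7 kW

The reservoir spacing is ΔT = 298 − 124 = 174.0 K.
COP_Carnot = T_C/ΔT = 124.00/174.0 = 0.7126.
Ẇ_min = Q̇/COP_Carnot = 1.900/0.7126 = 2.666 kW.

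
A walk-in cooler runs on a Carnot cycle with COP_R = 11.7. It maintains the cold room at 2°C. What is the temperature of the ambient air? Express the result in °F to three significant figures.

COP_R = T_C/(T_H − T_C) gives T_H − T_C = T_C/COP.
With T_C = 275.15 K, T_H = 275.15 × (1 + 1/11.7) = 298.67 K.
Converting, 298.67 K = 77.93°F.

77.9 °F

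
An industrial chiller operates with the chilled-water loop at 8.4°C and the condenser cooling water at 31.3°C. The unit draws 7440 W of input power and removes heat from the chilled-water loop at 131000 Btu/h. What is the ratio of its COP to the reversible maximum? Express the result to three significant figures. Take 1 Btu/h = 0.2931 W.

0.420

Converting, Q̇_C = 131000 Btu/h = 38400 W, so COP_actual = Q̇_C/Ẇ = 38400/7440 = 5.161.
In absolute terms T_C = 281.55 K and T_H = 304.45 K, so ΔT = 22.90 K.
COP_Carnot = T_C/ΔT = 281.55/22.90 = 12.29.
η_II = COP_actual/COP_Carnot = 5.161/12.29 = 0.4198.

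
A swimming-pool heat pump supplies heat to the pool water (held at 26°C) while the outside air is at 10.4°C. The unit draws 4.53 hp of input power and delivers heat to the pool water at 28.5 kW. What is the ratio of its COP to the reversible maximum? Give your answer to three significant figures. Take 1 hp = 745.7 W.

0.440

Converting, Q̇_H = 28.50 kW = 38.22 hp, so COP_actual = Q̇_H/Ẇ = 38.22/4.530 = 8.437.
In absolute terms T_C = 283.55 K and T_H = 299.15 K, so ΔT = 15.60 K.
COP_Carnot = T_H/ΔT = 299.15/15.60 = 19.18.
η_II = COP_actual/COP_Carnot = 8.437/19.18 = 0.4400.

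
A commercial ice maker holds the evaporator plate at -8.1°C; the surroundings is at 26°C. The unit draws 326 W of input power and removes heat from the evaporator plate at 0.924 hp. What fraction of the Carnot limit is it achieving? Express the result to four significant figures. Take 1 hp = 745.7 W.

0.2719

Converting, Q̇_C = 0.9240 hp = 689.0 W, so COP_actual = Q̇_C/Ẇ = 689.0/326.0 = 2.114.
In absolute terms T_C = 265.05 K and T_H = 299.15 K, so ΔT = 34.10 K.
COP_Carnot = T_C/ΔT = 265.05/34.10 = 7.773.
η_II = COP_actual/COP_Carnot = 2.114/7.773 = 0.2719.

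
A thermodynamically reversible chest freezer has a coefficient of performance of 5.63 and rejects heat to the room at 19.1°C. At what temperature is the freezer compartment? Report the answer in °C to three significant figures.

For a Carnot refrigerator COP_R = T_C/(T_H − T_C), so T_C = COP·T_H/(1 + COP).
With T_H = 292.25 K, T_C = 5.63 × 292.25/6.630 = 248.17 K.
Converting, 248.17 K = -24.98°C.

-25.0 °C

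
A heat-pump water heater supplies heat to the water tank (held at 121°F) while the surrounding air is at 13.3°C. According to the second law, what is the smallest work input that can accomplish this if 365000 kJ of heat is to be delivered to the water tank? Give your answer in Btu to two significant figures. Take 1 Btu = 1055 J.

In absolute terms T_C = 286.45 K and T_H = 322.59 K, so ΔT = 36.14 K.
The reversible limit is COP_HP = T_H/ΔT = 8.925, so W_min = Q_H/COP = Q_H·ΔT/T_H.
W_min = 365000 × 36.14/322.59 = 40900 kJ = 38760 Btu.

39000 Btu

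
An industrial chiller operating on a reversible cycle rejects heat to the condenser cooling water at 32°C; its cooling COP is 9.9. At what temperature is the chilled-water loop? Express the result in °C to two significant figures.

4.0 °C

For a Carnot refrigerator COP_R = T_C/(T_H − T_C), so T_C = COP·T_H/(1 + COP).
With T_H = 305.15 K, T_C = 9.9 × 305.15/10.90 = 277.15 K.
Converting, 277.15 K = 4.00°C.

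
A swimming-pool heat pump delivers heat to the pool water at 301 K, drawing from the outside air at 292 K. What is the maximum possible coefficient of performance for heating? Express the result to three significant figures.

The reservoir spacing is ΔT = 301 − 292 = 9.000 K.
For a reversible cycle, COP_Carnot = T_H/ΔT = 301.00/9.000 = 33.44.

33.4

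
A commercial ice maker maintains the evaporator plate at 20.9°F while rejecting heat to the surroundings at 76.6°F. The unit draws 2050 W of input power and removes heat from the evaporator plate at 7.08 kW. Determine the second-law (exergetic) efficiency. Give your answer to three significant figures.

0.400

Converting, Q̇_C = 7.080 kW = 7080 W, so COP_actual = Q̇_C/Ẇ = 7080/2050 = 3.454.
In absolute terms T_C = 266.98 K and T_H = 297.93 K, so ΔT = 30.94 K.
COP_Carnot = T_C/ΔT = 266.98/30.94 = 8.628.
η_II = COP_actual/COP_Carnot = 3.454/8.628 = 0.4003.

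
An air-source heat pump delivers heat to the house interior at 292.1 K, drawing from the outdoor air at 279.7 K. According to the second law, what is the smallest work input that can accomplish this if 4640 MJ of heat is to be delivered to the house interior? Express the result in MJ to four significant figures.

The reservoir spacing is ΔT = 292.1 − 279.7 = 12.40 K.
The reversible limit is COP_HP = T_H/ΔT = 23.56, so W_min = Q_H/COP = Q_H·ΔT/T_H.
W_min = 4640 × 12.40/292.10 = 197.0 MJ.

197.0 MJ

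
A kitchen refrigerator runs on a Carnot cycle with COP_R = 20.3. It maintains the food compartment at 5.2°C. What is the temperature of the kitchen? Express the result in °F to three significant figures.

COP_R = T_C/(T_H − T_C) gives T_H − T_C = T_C/COP.
With T_C = 278.35 K, T_H = 278.35 × (1 + 1/20.3) = 292.06 K.
Converting, 292.06 K = 66.04°F.

66.0 °F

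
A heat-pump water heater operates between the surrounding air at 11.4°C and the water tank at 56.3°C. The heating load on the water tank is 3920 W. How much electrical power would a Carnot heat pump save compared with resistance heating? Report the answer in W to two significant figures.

In absolute terms T_C = 284.55 K and T_H = 329.45 K, so ΔT = 44.90 K.
COP_Carnot = T_H/ΔT = 329.45/44.90 = 7.337.
Resistance heating needs Ẇ_res = Q̇_H = 3920 W; the reversible heat pump needs only Ẇ_hp = Q̇_H/COP = 534.2 W.
Saving = 3920 − 534.2 = 3386 W.

3400 W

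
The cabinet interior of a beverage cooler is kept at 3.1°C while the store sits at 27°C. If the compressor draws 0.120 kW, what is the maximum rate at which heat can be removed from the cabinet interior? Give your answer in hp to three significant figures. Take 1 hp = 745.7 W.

1.86 hp

In absolute terms T_C = 276.25 K and T_H = 300.15 K, so ΔT = 23.90 K.
COP_Carnot = T_C/ΔT = 276.25/23.90 = 11.56.
Q̇_max = COP_Carnot × Ẇ = 11.56 × 0.1200 kW = 1.387 kW = 1.860 hp.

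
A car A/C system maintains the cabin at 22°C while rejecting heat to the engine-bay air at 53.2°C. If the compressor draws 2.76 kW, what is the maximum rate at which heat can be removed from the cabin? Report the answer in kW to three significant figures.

In absolute terms T_C = 295.15 K and T_H = 326.35 K, so ΔT = 31.20 K.
COP_Carnot = T_C/ΔT = 295.15/31.20 = 9.460.
Q̇_max = COP_Carnot × Ẇ = 9.460 × 2.760 kW = 26.11 kW.

26.1 kW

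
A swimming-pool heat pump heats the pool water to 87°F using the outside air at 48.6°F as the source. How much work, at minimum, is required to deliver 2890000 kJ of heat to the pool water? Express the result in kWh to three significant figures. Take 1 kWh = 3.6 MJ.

In absolute terms T_C = 282.37 K and T_H = 303.71 K, so ΔT = 21.33 K.
The reversible limit is COP_HP = T_H/ΔT = 14.24, so W_min = Q_H/COP = Q_H·ΔT/T_H.
W_min = 2890000 × 21.33/303.71 = 203000 kJ = 56.39 kWh.

56.4 kWh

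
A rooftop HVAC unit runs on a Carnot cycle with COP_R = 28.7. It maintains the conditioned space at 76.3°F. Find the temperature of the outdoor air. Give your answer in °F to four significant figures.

COP_R = T_C/(T_H − T_C) gives T_H − T_C = T_C/COP.
With T_C = 297.76 K, T_H = 297.76 × (1 + 1/28.7) = 308.14 K.
Converting, 308.14 K = 94.97°F.

94.97 °F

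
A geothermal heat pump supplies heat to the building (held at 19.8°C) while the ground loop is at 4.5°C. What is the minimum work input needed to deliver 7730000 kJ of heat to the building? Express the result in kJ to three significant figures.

In absolute terms T_C = 277.65 K and T_H = 292.95 K, so ΔT = 15.30 K.
The reversible limit is COP_HP = T_H/ΔT = 19.15, so W_min = Q_H/COP = Q_H·ΔT/T_H.
W_min = 7730000 × 15.30/292.95 = 403700 kJ.

404000 kJ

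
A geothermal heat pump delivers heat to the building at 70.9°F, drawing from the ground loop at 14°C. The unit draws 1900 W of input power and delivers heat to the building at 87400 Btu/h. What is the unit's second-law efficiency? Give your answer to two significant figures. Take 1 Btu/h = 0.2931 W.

0.35

Converting, Q̇_H = 87400 Btu/h = 25620 W, so COP_actual = Q̇_H/Ẇ = 25620/1900 = 13.48.
In absolute terms T_C = 287.15 K and T_H = 294.76 K, so ΔT = 7.611 K.
COP_Carnot = T_H/ΔT = 294.76/7.611 = 38.73.
η_II = COP_actual/COP_Carnot = 13.48/38.73 = 0.3481.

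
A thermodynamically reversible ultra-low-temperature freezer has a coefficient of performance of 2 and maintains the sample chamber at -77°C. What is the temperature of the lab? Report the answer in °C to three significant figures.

21.1 °C

COP_R = T_C/(T_H − T_C) gives T_H − T_C = T_C/COP.
With T_C = 196.15 K, T_H = 196.15 × (1 + 1/2) = 294.22 K.
Converting, 294.22 K = 21.07°C.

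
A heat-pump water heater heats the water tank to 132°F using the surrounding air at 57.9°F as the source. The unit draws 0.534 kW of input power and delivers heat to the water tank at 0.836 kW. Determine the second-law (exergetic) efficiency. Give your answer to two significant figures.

0.20

COP_actual = Q̇_H/Ẇ = 0.8360/0.5340 = 1.566.
In absolute terms T_C = 287.54 K and T_H = 328.71 K, so ΔT = 41.17 K.
COP_Carnot = T_H/ΔT = 328.71/41.17 = 7.985.
η_II = COP_actual/COP_Carnot = 1.566/7.985 = 0.1961.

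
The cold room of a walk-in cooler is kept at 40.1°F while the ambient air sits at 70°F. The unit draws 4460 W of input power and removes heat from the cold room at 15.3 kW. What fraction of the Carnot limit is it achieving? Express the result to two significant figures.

0.21

Converting, Q̇_C = 15.30 kW = 15300 W, so COP_actual = Q̇_C/Ẇ = 15300/4460 = 3.430.
In absolute terms T_C = 277.65 K and T_H = 294.26 K, so ΔT = 16.61 K.
COP_Carnot = T_C/ΔT = 277.65/16.61 = 16.71.
η_II = COP_actual/COP_Carnot = 3.430/16.71 = 0.2052.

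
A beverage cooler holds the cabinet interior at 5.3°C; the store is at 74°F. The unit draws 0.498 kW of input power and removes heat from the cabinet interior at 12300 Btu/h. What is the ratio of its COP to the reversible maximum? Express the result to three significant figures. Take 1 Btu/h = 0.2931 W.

0.469

Converting, Q̇_C = 12300 Btu/h = 3.605 kW, so COP_actual = Q̇_C/Ẇ = 3.605/0.4980 = 7.239.
In absolute terms T_C = 278.45 K and T_H = 296.48 K, so ΔT = 18.03 K.
COP_Carnot = T_C/ΔT = 278.45/18.03 = 15.44.
η_II = COP_actual/COP_Carnot = 7.239/15.44 = 0.4688.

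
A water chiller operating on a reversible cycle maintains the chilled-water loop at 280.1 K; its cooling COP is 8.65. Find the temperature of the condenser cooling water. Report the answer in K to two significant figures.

COP_R = T_C/(T_H − T_C) gives T_H − T_C = T_C/COP.
With T_C = 280.10 K, T_H = 280.10 × (1 + 1/8.65) = 312.48 K.

310 K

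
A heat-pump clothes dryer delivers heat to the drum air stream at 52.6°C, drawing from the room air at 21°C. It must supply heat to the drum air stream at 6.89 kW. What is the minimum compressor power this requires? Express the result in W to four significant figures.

668.4 W

In absolute terms T_C = 294.15 K and T_H = 325.75 K, so ΔT = 31.60 K.
COP_Carnot = T_H/ΔT = 325.75/31.60 = 10.31.
Ẇ_min = Q̇/COP_Carnot = 6.890/10.31 = 0.6684 kW = 668.4 W.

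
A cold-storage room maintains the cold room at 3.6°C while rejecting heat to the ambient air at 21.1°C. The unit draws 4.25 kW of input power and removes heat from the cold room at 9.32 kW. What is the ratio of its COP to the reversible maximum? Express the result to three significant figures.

COP_actual = Q̇_C/Ẇ = 9.320/4.250 = 2.193.
In absolute terms T_C = 276.75 K and T_H = 294.25 K, so ΔT = 17.50 K.
COP_Carnot = T_C/ΔT = 276.75/17.50 = 15.81.
η_II = COP_actual/COP_Carnot = 2.193/15.81 = 0.1387.

0.139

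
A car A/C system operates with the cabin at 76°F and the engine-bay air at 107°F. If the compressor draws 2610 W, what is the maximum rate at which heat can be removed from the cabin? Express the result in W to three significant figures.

In absolute terms T_C = 297.59 K and T_H = 314.82 K, so ΔT = 17.22 K.
COP_Carnot = T_C/ΔT = 297.59/17.22 = 17.28.
Q̇_max = COP_Carnot × Ẇ = 17.28 × 2610 W = 45100 W.

45100 W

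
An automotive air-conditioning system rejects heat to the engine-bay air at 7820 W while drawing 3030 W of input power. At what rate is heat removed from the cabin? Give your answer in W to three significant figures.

For a cyclic device the first law requires Q̇_H = Q̇_C + Ẇ.
Q̇_C = Q̇_H − Ẇ = 4790 W.

4790 W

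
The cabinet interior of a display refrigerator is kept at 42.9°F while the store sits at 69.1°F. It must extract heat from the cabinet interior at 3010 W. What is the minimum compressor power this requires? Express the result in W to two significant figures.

160 W

In absolute terms T_C = 279.21 K and T_H = 293.76 K, so ΔT = 14.56 K.
COP_Carnot = T_C/ΔT = 279.21/14.56 = 19.18.
Ẇ_min = Q̇/COP_Carnot = 3010/19.18 = 156.9 W.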